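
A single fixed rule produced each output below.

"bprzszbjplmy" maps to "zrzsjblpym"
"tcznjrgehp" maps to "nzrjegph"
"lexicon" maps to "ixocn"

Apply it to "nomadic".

In each case the input is transformed by: swap each adjacent pair of characters (1↔2, 3↔4, ...), then delete the first 2 characters.
Applying both steps to "nomadic": "onamidc", then "amidc".

amidc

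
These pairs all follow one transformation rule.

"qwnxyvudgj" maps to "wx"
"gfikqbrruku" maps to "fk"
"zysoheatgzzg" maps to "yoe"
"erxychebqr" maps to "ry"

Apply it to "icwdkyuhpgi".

The pattern: keep every other character starting from the second (positions 2nd, 4th, 6th, ...), then delete the last 3 characters.
On "icwdkyuhpgi": the first step gives "cdyhg", and the second then gives "cd".

cd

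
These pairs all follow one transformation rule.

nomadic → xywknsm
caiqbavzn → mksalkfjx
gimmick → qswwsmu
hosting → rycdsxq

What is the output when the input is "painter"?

The rule is to shift every letter 10 places forward in the alphabet (wrapping around).
Doing the same to "painter": "zksxdob".

zksxdob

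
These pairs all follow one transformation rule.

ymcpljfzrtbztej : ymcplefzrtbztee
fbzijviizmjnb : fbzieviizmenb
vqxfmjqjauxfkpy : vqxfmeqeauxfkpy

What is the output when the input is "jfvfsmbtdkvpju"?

efvfsmbtdkvpeu

What's happening: replace every "j" with "e".
For "jfvfsmbtdkvpju" the result is "efvfsmbtdkvpeu".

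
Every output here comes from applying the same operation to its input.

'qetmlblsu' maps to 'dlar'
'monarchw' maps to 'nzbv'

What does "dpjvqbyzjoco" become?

ouaynn

What's happening: keep every other character starting from the second (positions 2nd, 4th, 6th, ...), then shift every letter 1 place backward in the alphabet (wrapping around).
"dpjvqbyzjoco" → "ouaynn".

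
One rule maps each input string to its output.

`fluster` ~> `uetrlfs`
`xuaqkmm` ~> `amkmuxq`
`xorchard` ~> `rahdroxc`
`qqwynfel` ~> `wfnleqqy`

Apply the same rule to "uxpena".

Looking at the pairs, the operation is to swap each adjacent pair of characters (1↔2, 3↔4, ...), then move the first 3 characters to the end (rotate left by 3).
Working it through for "uxpena": intermediate "xuepan", final "panxue".

panxue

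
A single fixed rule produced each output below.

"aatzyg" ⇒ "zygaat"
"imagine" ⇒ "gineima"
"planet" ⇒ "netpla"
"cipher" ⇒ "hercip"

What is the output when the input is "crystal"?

stalcry

In each case the input is transformed by: move the first 3 characters to the end (rotate left by 3).
Applying that to "crystal" gives "stalcry".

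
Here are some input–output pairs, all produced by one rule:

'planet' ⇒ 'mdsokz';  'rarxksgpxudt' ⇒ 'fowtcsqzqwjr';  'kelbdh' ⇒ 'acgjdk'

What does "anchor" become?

gnqzmb

Looking at the pairs, the operation is to swap the front and back halves of the string, then shift every letter 1 place backward in the alphabet (wrapping around).
For "anchor", step one produces "horanc"; step two turns that into "gnqzmb".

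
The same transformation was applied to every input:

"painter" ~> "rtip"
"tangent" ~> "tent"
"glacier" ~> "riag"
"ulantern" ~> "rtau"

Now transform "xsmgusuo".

uumx

The rule is to keep every other character starting from the first (positions 1st, 3rd, 5th, ...), then reverse the string.
Doing the same to "xsmgusuo": "uumx".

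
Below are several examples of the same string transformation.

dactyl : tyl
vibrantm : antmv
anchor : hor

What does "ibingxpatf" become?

The rule is to swap the front and back halves of the string, then delete the last 3 characters.
For "ibingxpatf", step one produces "xpatfibing"; step two turns that into "xpatfib".

xpatfib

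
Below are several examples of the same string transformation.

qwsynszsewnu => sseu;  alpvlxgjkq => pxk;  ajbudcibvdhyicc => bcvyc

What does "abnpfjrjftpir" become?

In each case the input is transformed by: keep one character in every 3, starting at position 3 (positions 3rd, 6th, 9th, ...).
On "abnpfjrjftpir" that produces "njfi".

njfi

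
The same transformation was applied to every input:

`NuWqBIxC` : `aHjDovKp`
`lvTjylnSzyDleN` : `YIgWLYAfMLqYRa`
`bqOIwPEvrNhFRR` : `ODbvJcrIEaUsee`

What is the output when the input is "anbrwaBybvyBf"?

The rule is to shift every letter 13 places forward in the alphabet (wrapping around) — i.e. ROT13, then flip the case of every letter.
"anbrwaBybvyBf" → "naoejnOloilOs" → "NAOEJNoLOILoS".

NAOEJNoLOILoS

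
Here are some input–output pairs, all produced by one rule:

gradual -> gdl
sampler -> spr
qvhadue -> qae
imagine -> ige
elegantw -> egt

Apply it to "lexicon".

Each output is the input with this applied: keep one character in every 3, starting at position 1 (positions 1st, 4th, 7th, ...).
So "lexicon" becomes "lin".

lin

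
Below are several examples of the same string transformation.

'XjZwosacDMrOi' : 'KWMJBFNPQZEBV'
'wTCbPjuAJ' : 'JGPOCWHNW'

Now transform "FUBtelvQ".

The rule is to shift every letter 13 places forward in the alphabet (wrapping around) — i.e. ROT13, then convert every letter to uppercase.
Applying both steps to "FUBtelvQ": "SHOgryiD", then "SHOGRYID".

SHOGRYID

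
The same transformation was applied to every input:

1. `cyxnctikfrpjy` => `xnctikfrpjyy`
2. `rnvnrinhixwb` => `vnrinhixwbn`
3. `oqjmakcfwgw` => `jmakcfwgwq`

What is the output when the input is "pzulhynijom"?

Looking at the pairs, the operation is to delete the first character, then move the first character to the end.
Starting from "pzulhynijom": after the first operation, "zulhynijom"; after the second, "ulhynijomz".

ulhynijomz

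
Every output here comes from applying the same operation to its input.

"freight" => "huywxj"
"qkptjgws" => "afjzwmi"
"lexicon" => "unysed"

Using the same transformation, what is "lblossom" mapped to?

Rule — shift every letter 10 places backward in the alphabet (wrapping around), then delete the first character.
Starting from "lblossom": after the first operation, "brbeiiec"; after the second, "rbeiiec".

rbeiiec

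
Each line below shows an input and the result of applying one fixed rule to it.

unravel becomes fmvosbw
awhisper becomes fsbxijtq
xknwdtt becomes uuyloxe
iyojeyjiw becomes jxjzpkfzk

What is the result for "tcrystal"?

Looking at the pairs, the operation is to move the last 2 characters to the front (rotate right by 2), then shift every letter 1 place forward in the alphabet (wrapping around).
On "tcrystal": the first step gives "altcryst", and the second then gives "bmudsztu".

bmudsztu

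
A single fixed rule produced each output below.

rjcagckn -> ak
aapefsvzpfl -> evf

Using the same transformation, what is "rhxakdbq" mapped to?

Rule — delete the first character, then keep one character in every 3, starting at position 3 (positions 3rd, 6th, 9th, ...).
Working it through for "rhxakdbq": intermediate "hxakdbq", final "ab".

ab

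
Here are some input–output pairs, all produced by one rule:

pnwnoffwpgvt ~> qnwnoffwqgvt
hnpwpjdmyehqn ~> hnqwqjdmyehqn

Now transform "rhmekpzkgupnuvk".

rhmekqzkguqnuvk

What's happening: replace every "p" with "q".
On "rhmekpzkgupnuvk" that produces "rhmekqzkguqnuvk".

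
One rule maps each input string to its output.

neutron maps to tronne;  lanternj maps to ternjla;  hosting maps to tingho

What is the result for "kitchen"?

chenki

The transformation: move the first 3 characters to the end (rotate left by 3), then delete the last character.
For "kitchen", step one produces "chenkit"; step two turns that into "chenki".
(Check on "hosting": → "tinghos" → "tingho" ✓)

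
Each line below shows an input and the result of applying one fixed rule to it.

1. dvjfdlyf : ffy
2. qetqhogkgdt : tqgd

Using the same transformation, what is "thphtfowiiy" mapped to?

yhoi

The rule is to swap the first and last characters, then keep one character in every 3, starting at position 1 (positions 1st, 4th, 7th, ...).
On "thphtfowiiy": the first step gives "yhphtfowiit", and the second then gives "yhoi".
(Check on "dvjfdlyf": → "fvjfdlyd" → "ffy" ✓)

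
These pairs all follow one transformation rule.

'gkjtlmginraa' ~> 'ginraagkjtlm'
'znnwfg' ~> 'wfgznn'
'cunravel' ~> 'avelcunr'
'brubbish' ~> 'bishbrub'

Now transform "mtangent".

gentmtan

The pattern: swap the front and back halves of the string.
For "mtangent" the result is "gentmtan".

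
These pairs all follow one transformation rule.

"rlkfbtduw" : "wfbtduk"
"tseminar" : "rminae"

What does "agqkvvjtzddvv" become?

vkvvjtzddvq

Each output is the input with this applied: delete the first 2 characters, then swap the first and last characters.
On "agqkvvjtzddvv": the first step gives "qkvvjtzddvv", and the second then gives "vkvvjtzddvq".
(Check on "tseminar": → "eminar" → "rminae" ✓)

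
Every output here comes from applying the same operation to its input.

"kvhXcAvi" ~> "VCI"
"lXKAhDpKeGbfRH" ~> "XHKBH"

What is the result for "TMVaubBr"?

In each case the input is transformed by: keep one character in every 3, starting at position 2 (positions 2nd, 5th, 8th, ...), then convert every letter to uppercase.
Starting from "TMVaubBr": after the first operation, "Mur"; after the second, "MUR".

MUR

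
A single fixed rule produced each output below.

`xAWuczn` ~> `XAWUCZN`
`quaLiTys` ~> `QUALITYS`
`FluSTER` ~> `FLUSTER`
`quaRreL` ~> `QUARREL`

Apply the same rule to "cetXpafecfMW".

CETXPAFECFMW

The pattern: convert every letter to uppercase.
Applying that to "cetXpafecfMW" gives "CETXPAFECFMW".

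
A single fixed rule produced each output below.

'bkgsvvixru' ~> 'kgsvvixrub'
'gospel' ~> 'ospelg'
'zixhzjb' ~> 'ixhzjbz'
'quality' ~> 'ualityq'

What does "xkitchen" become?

kitchenx

Each output is the input with this applied: move the first character to the end.
On "xkitchen" that produces "kitchenx".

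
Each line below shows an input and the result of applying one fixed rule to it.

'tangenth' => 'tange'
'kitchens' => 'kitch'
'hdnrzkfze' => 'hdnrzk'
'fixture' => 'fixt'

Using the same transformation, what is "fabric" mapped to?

fab

In each case the input is transformed by: delete the last 3 characters.
Applying that to "fabric" gives "fab".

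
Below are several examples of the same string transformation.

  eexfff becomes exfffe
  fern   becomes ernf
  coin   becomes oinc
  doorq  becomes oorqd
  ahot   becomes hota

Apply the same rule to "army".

rmya

What's happening: move the first character to the end.
So "army" becomes "rmya".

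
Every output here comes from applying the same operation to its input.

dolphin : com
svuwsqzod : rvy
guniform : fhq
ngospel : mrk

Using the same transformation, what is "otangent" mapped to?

nmm

Each output is the input with this applied: shift every letter 1 place backward in the alphabet (wrapping around), then keep one character in every 3, starting at position 1 (positions 1st, 4th, 7th, ...).
"otangent" → "nmm".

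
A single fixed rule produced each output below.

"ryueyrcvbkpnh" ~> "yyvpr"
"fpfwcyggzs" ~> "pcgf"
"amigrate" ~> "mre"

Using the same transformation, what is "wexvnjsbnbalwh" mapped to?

enbah

The rule is to move the first character to the end, then keep one character in every 3, starting at position 1 (positions 1st, 4th, 7th, ...).
"wexvnjsbnbalwh" → "exvnjsbnbalwhw" → "enbah".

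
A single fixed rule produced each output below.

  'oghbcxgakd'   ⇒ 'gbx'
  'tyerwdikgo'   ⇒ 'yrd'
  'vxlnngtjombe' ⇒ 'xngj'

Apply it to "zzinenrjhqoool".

In each case the input is transformed by: delete the last 3 characters, then keep every other character starting from the second (positions 2nd, 4th, 6th, ...).
"zzinenrjhqoool" → "zzinenrjhqo" → "znnjq".

znnjq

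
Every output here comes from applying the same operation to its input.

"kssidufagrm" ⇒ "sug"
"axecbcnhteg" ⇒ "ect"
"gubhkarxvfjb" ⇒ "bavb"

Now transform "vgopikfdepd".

Each output is the input with this applied: keep one character in every 3, starting at position 3 (positions 3rd, 6th, 9th, ...).
Doing the same to "vgopikfdepd": "oke".

oke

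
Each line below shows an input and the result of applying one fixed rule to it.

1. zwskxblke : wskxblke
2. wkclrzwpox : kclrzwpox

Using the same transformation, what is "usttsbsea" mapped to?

sttsbsea

The pattern: delete the first character.
For "usttsbsea" the result is "sttsbsea".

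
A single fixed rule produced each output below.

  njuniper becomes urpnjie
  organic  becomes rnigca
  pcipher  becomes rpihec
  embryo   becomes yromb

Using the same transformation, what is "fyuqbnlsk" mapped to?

In each case the input is transformed by: delete the first character, then sort the characters into reverse alphabetical order.
For "fyuqbnlsk", step one produces "yuqbnlsk"; step two turns that into "yusqnlkb".
(Check on "embryo": → "mbryo" → "yromb" ✓)

yusqnlkb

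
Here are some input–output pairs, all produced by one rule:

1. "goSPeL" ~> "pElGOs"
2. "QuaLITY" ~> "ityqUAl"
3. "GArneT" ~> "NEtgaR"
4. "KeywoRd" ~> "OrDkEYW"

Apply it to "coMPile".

ILECOmp

What's happening: move the last 3 characters to the front (rotate right by 3), then flip the case of every letter.
Applying both steps to "coMPile": "ilecoMP", then "ILECOmp".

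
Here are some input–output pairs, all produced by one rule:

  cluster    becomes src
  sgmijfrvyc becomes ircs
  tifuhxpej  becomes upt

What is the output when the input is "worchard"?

crw

What's happening: keep one character in every 3, starting at position 1 (positions 1st, 4th, 7th, ...), then move the first character to the end.
Working it through for "worchard": intermediate "wcr", final "crw".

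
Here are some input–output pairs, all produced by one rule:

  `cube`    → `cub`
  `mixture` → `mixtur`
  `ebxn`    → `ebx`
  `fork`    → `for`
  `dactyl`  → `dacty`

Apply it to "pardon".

What's happening: delete the last character.
For "pardon" the result is "pardo".

pardo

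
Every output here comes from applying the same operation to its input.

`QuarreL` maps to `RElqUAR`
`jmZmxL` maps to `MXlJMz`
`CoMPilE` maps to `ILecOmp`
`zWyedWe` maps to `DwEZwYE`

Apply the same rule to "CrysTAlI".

In each case the input is transformed by: move the last 3 characters to the front (rotate right by 3), then flip the case of every letter.
Working it through for "CrysTAlI": intermediate "AlICrysT", final "aLicRYSt".

aLicRYSt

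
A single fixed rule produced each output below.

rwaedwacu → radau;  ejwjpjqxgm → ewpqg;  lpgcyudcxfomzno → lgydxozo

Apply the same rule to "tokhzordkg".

tkzrk

Rule — keep every other character starting from the first (positions 1st, 3rd, 5th, ...).
Doing the same to "tokhzordkg": "tkzrk".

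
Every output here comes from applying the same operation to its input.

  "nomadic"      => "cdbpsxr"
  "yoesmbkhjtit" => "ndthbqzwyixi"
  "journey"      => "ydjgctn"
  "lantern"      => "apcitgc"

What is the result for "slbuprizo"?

The transformation: shift every letter 11 places backward in the alphabet (wrapping around).
Applying that to "slbuprizo" gives "haqjegxod".

haqjegxod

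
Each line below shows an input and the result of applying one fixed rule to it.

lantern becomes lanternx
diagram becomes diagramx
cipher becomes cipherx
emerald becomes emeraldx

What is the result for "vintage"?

In each case the input is transformed by: append "x".
For "vintage" the result is "vintagex".

vintagex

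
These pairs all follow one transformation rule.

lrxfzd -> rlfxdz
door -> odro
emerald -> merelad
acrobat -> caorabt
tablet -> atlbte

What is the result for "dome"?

The rule is to swap each adjacent pair of characters (1↔2, 3↔4, ...).
"dome" → "odem".

odem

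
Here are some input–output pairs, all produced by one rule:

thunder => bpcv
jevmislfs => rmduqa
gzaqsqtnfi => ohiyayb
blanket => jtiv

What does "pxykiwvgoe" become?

xfgsqed

The rule is to shift every letter 8 places forward in the alphabet (wrapping around), then delete the last 3 characters.
On "pxykiwvgoe": the first step gives "xfgsqedowm", and the second then gives "xfgsqed".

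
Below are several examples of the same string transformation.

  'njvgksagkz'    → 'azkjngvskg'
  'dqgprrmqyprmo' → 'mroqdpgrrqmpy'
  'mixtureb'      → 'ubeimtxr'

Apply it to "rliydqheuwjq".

uqjlryiqdehw

Each output is the input with this applied: swap each adjacent pair of characters (1↔2, 3↔4, ...), then move the last 3 characters to the front (rotate right by 3).
Applying both steps to "rliydqheuwjq": "lryiqdehwuqj", then "uqjlryiqdehw".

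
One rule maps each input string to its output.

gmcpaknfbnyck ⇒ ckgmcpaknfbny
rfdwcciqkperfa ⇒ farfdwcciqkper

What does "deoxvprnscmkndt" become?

dtdeoxvprnscmkn

Rule — move the last 2 characters to the front (rotate right by 2).
Doing the same to "deoxvprnscmkndt": "dtdeoxvprnscmkn".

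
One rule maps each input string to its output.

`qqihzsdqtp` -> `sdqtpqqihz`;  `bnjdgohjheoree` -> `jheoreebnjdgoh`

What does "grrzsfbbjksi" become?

Rule — swap the front and back halves of the string.
Doing the same to "grrzsfbbjksi": "bbjksigrrzsf".

bbjksigrrzsf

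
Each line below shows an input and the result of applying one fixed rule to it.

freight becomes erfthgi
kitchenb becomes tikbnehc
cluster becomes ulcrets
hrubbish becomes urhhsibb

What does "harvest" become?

Rule — reverse the string, then move the last 3 characters to the front (rotate right by 3).
Working it through for "harvest": intermediate "tsevrah", final "rahtsev".
(Check on "cluster": → "retsulc" → "ulcrets" ✓)

rahtsev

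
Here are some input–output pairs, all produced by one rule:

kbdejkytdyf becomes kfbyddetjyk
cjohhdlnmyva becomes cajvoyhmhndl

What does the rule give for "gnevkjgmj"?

gjnmegvjk

The transformation: take characters alternately from the front and the back (1st, last, 2nd, 2nd-last, ...).
For "gnevkjgmj" the result is "gjnmegvjk".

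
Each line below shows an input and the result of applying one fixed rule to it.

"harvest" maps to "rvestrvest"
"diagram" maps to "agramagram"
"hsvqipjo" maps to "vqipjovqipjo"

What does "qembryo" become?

mbryombryo

Each output is the input with this applied: delete the first 2 characters, then write the whole string twice.
On "qembryo" that produces "mbryombryo".
(Check on "harvest": → "rvest" → "rvestrvest" ✓)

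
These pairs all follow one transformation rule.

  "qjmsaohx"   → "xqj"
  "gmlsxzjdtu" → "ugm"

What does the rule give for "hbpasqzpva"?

The pattern: move the first 2 characters to the end (rotate left by 2), then keep only the last 3 characters.
"hbpasqzpva" → "pasqzpvahb" → "ahb".

ahb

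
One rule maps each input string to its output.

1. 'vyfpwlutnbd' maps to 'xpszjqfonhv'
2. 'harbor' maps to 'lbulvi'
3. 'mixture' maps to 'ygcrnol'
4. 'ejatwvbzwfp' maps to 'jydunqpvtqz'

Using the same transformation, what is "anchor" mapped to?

luhwbi

Looking at the pairs, the operation is to move the last character to the front, then shift every letter 6 places backward in the alphabet (wrapping around).
Working it through for "anchor": intermediate "rancho", final "luhwbi".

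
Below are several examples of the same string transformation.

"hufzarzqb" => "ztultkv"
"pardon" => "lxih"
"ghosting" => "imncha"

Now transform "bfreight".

lycabn

The rule is to shift every letter 6 places backward in the alphabet (wrapping around), then delete the first 2 characters.
Starting from "bfreight": after the first operation, "vzlycabn"; after the second, "lycabn".
(Check on "hufzarzqb": → "boztultkv" → "ztultkv" ✓)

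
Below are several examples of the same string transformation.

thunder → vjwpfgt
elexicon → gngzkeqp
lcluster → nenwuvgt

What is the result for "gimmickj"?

ikookeml

The pattern: shift every letter 2 places forward in the alphabet (wrapping around).
Applying that to "gimmickj" gives "ikookeml".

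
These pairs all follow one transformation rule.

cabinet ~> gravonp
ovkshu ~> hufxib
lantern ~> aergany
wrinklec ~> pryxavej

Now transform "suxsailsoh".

The transformation: reverse the string, then shift every letter 13 places forward in the alphabet (wrapping around) — i.e. ROT13.
Applying both steps to "suxsailsoh": "hosliasxus", then "ubfyvnfkhf".

ubfyvnfkhf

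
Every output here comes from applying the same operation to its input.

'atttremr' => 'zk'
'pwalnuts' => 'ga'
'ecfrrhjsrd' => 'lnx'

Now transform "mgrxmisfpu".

Looking at the pairs, the operation is to shift every letter 6 places forward in the alphabet (wrapping around), then keep one character in every 3, starting at position 3 (positions 3rd, 6th, 9th, ...).
"mgrxmisfpu" → "xov".

xov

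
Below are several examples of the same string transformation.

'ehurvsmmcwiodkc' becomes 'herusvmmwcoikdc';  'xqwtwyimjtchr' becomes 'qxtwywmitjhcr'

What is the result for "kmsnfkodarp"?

mknskfdorap

The rule is to swap each adjacent pair of characters (1↔2, 3↔4, ...).
For "kmsnfkodarp" the result is "mknskfdorap".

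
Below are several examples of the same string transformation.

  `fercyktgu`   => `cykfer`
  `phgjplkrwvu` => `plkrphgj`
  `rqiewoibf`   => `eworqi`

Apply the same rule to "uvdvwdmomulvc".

dmomuuvdvw

Looking at the pairs, the operation is to delete the last 3 characters, then swap the front and back halves of the string.
Applying that to "uvdvwdmomulvc" gives "dmomuuvdvw".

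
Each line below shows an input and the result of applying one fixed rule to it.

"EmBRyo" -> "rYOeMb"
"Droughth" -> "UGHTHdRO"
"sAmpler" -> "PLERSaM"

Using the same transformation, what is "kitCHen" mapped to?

The rule is to flip the case of every letter, then move the first 3 characters to the end (rotate left by 3).
Doing the same to "kitCHen": "chENKIT".

chENKIT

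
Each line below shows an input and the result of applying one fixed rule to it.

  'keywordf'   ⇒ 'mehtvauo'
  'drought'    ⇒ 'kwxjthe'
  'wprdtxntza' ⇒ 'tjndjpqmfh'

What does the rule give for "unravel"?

qlubkdh

What's happening: shift every letter 10 places backward in the alphabet (wrapping around), then move the first 3 characters to the end (rotate left by 3).
So "unravel" becomes "qlubkdh".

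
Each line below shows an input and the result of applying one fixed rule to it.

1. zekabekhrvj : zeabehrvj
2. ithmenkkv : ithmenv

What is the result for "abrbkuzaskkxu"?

abrbuzasxu

The pattern: remove every "k".
On "abrbkuzaskkxu" that produces "abrbuzasxu".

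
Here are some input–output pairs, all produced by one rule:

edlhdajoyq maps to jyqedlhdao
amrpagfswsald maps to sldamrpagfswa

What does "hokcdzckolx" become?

The rule is to move the last 3 characters to the front (rotate right by 3), then swap the first and last characters.
On "hokcdzckolx": the first step gives "olxhokcdzck", and the second then gives "klxhokcdzco".

klxhokcdzco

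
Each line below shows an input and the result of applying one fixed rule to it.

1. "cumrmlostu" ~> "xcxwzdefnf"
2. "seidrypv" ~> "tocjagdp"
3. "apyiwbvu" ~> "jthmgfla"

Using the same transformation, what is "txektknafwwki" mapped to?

pvevylqhhvtei

Rule — move the first 2 characters to the end (rotate left by 2), then shift every letter 11 places forward in the alphabet (wrapping around).
On "txektknafwwki" that produces "pvevylqhhvtei".
(Check on "apyiwbvu": → "yiwbvuap" → "jthmgfla" ✓)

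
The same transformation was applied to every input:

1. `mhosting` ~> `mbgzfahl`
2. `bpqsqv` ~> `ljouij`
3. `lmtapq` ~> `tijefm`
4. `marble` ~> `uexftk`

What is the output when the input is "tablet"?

exmmtu

The pattern: shift every letter 7 places backward in the alphabet (wrapping around), then swap the front and back halves of the string.
Applying both steps to "tablet": "mtuexm", then "exmmtu".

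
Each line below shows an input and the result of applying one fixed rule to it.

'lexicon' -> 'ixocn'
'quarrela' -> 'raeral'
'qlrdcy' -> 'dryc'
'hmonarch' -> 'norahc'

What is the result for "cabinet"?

The transformation: delete the first 2 characters, then swap each adjacent pair of characters (1↔2, 3↔4, ...).
Applying that to "cabinet" gives "ibent".

ibent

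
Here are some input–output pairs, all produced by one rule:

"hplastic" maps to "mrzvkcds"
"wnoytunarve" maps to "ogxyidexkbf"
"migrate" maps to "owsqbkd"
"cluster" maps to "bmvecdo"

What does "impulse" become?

The rule is to shift every letter 10 places forward in the alphabet (wrapping around), then move the last character to the front.
On "impulse": the first step gives "swzevco", and the second then gives "oswzevc".

oswzevc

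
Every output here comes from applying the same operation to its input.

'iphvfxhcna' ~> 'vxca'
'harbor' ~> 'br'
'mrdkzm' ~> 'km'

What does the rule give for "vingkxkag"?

gxa

The pattern: keep every other character starting from the second (positions 2nd, 4th, 6th, ...), then delete the first character.
Starting from "vingkxkag": after the first operation, "igxa"; after the second, "gxa".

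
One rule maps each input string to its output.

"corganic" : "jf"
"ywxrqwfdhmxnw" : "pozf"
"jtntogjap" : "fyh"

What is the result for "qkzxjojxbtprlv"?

rgtj

Each output is the input with this applied: shift every letter 8 places backward in the alphabet (wrapping around), then keep one character in every 3, starting at position 3 (positions 3rd, 6th, 9th, ...).
Starting from "qkzxjojxbtprlv": after the first operation, "icrpbgbptlhjdn"; after the second, "rgtj".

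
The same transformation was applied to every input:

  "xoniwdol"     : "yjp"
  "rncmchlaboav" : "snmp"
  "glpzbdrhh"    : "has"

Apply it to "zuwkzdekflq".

The rule is to keep one character in every 3, starting at position 1 (positions 1st, 4th, 7th, ...), then shift every letter 1 place forward in the alphabet (wrapping around).
Working it through for "zuwkzdekflq": intermediate "zkel", final "alfm".

alfm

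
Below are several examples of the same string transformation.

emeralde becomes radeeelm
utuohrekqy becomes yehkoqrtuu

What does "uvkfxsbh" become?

Looking at the pairs, the operation is to sort the characters into alphabetical order, then move the last character to the front.
So "uvkfxsbh" becomes "xbfhksuv".

xbfhksuv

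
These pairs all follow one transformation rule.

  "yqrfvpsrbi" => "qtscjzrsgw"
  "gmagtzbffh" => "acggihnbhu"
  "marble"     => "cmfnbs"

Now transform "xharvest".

Rule — swap the front and back halves of the string, then shift every letter 1 place forward in the alphabet (wrapping around).
For "xharvest", step one produces "vestxhar"; step two turns that into "wftuyibs".

wftuyibs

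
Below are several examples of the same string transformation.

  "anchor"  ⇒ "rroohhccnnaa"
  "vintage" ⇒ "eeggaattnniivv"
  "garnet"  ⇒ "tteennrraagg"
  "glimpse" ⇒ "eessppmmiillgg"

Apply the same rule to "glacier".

rreeiiccaallgg

The pattern: reverse the string, then double every character.
Starting from "glacier": after the first operation, "reicalg"; after the second, "rreeiiccaallgg".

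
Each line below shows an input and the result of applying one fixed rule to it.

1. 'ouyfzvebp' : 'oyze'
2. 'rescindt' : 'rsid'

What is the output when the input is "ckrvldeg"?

crle

The pattern: move the last character to the front, then keep every other character starting from the second (positions 2nd, 4th, 6th, ...).
Starting from "ckrvldeg": after the first operation, "gckrvlde"; after the second, "crle".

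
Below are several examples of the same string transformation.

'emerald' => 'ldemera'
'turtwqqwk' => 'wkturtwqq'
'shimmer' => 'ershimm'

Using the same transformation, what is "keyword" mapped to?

Looking at the pairs, the operation is to move the last 2 characters to the front (rotate right by 2).
So "keyword" becomes "rdkeywo".

rdkeywo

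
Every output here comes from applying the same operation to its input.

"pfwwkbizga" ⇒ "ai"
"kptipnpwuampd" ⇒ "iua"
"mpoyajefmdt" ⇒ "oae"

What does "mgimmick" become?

ii

Each output is the input with this applied: move the last 3 characters to the front (rotate right by 3), then keep only the vowels.
Applying both steps to "mgimmick": "ickmgimm", then "ii".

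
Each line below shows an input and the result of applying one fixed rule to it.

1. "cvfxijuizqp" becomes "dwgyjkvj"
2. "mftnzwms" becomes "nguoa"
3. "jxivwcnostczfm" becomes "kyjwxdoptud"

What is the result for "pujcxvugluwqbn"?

The rule is to shift every letter 1 place forward in the alphabet (wrapping around), then delete the last 3 characters.
For "pujcxvugluwqbn" the result is "qvkdywvhmvx".

qvkdywvhmvx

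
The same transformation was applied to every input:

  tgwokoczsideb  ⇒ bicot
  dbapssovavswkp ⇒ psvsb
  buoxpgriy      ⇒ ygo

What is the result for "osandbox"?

The rule is to reverse the string, then keep one character in every 3, starting at position 1 (positions 1st, 4th, 7th, ...).
On "osandbox": the first step gives "xobdnaso", and the second then gives "xds".

xds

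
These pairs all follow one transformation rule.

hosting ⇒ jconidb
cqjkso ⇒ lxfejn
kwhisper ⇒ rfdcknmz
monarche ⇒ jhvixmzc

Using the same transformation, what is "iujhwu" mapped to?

Rule — shift every letter 5 places backward in the alphabet (wrapping around), then swap each adjacent pair of characters (1↔2, 3↔4, ...).
Applying that to "iujhwu" gives "pdcepr".

pdcepr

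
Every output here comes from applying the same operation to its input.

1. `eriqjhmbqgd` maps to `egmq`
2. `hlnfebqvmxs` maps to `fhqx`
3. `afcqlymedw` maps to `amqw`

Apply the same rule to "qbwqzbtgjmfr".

mqqt

Looking at the pairs, the operation is to keep one character in every 3, starting at position 1 (positions 1st, 4th, 7th, ...), then sort the characters into alphabetical order.
Working it through for "qbwqzbtgjmfr": intermediate "qqtm", final "mqqt".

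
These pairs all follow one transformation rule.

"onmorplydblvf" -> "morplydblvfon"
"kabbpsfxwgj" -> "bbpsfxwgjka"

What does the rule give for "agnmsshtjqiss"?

nmsshtjqissag

Looking at the pairs, the operation is to move the first 2 characters to the end (rotate left by 2).
For "agnmsshtjqiss" the result is "nmsshtjqissag".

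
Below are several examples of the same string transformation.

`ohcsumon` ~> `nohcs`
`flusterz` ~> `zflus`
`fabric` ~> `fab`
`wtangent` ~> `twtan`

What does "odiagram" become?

modia

The rule is to swap the front and back halves of the string, then delete the first 3 characters.
On "odiagram": the first step gives "gramodia", and the second then gives "modia".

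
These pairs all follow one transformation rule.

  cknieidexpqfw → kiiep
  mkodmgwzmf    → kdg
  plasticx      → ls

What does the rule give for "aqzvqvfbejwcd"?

Rule — delete the last 3 characters, then keep every other character starting from the second (positions 2nd, 4th, 6th, ...).
Working it through for "aqzvqvfbejwcd": intermediate "aqzvqvfbej", final "qvvbj".

qvvbj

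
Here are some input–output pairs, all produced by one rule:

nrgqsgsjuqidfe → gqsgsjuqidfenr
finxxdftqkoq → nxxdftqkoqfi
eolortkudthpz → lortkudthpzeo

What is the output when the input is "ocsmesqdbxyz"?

Each output is the input with this applied: move the first 2 characters to the end (rotate left by 2).
For "ocsmesqdbxyz" the result is "smesqdbxyzoc".

smesqdbxyzoc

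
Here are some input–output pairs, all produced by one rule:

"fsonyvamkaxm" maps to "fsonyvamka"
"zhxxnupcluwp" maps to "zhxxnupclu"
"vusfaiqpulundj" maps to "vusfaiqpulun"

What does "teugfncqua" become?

teugfncq

The rule is to delete the last 2 characters.
"teugfncqua" → "teugfncq".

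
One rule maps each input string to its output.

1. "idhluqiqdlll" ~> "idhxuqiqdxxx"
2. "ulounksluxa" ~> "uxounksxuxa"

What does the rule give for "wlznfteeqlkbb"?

wxznfteeqxkbb

Looking at the pairs, the operation is to replace every "l" with "x".
For "wlznfteeqlkbb" the result is "wxznfteeqxkbb".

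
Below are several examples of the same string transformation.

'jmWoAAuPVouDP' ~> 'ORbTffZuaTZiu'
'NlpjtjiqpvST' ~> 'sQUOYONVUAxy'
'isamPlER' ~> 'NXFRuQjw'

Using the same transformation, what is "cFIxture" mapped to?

In each case the input is transformed by: shift every letter 5 places forward in the alphabet (wrapping around), then flip the case of every letter.
"cFIxture" → "hKNcyzwj" → "HknCYZWJ".

HknCYZWJ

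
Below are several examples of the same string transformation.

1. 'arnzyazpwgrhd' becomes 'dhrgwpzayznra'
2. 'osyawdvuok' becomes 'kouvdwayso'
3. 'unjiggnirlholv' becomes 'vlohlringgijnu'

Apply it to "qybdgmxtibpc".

The rule is to reverse the string.
Doing the same to "qybdgmxtibpc": "cpbitxmgdbyq".

cpbitxmgdbyq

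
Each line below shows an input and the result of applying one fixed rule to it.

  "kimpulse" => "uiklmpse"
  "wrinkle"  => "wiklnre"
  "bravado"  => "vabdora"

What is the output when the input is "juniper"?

The pattern: sort the characters into alphabetical order, then swap the first and last characters.
For "juniper", step one produces "eijnpru"; step two turns that into "uijnpre".

uijnpre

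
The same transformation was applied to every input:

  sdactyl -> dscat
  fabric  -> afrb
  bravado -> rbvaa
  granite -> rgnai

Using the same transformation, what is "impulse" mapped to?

Looking at the pairs, the operation is to delete the last 2 characters, then swap each adjacent pair of characters (1↔2, 3↔4, ...).
For "impulse", step one produces "impul"; step two turns that into "miupl".

miupl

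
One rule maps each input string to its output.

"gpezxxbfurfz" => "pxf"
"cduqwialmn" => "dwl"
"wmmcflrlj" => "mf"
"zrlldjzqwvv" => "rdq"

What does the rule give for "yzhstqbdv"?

zt

Rule — delete the last 2 characters, then keep one character in every 3, starting at position 2 (positions 2nd, 5th, 8th, ...).
Starting from "yzhstqbdv": after the first operation, "yzhstqb"; after the second, "zt".
(Check on "zrlldjzqwvv": → "zrlldjzqw" → "rdq" ✓)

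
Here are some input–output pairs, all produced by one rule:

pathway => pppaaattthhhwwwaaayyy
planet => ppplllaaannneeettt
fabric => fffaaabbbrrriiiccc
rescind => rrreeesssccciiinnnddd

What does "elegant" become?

eeellleeegggaaannnttt

The pattern: repeat every character 3 times.
For "elegant" the result is "eeellleeegggaaannnttt".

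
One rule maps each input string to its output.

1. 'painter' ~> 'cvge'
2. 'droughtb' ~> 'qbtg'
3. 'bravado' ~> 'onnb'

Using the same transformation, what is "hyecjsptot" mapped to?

The transformation: keep every other character starting from the first (positions 1st, 3rd, 5th, ...), then shift every letter 13 places forward in the alphabet (wrapping around) — i.e. ROT13.
Applying both steps to "hyecjsptot": "hejpo", then "urwcb".

urwcb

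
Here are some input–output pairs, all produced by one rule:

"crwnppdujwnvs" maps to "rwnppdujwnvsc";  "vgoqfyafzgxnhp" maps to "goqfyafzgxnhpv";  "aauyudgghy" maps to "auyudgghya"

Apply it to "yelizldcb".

elizldcby

The rule is to move the first character to the end.
Applying that to "yelizldcb" gives "elizldcby".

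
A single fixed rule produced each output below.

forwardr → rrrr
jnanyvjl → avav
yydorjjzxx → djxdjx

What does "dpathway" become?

awaw

Looking at the pairs, the operation is to keep one character in every 3, starting at position 3 (positions 3rd, 6th, 9th, ...), then write the whole string twice.
Applying both steps to "dpathway": "aw", then "awaw".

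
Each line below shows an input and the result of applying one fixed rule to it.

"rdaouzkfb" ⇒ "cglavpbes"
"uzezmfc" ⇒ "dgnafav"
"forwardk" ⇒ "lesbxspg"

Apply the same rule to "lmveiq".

rjfwnm

Looking at the pairs, the operation is to shift every letter 1 place forward in the alphabet (wrapping around), then reverse the string.
"lmveiq" → "mnwfjr" → "rjfwnm".
(Check on "forwardk": → "gpsxbsel" → "lesbxspg" ✓)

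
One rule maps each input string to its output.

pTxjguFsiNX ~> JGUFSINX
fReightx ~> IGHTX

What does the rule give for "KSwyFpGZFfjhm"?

YFPGZFFJHM

In each case the input is transformed by: delete the first 3 characters, then convert every letter to uppercase.
On "KSwyFpGZFfjhm": the first step gives "yFpGZFfjhm", and the second then gives "YFPGZFFJHM".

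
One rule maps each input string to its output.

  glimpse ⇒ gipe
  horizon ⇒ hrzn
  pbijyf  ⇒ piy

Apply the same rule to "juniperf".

The pattern: keep every other character starting from the first (positions 1st, 3rd, 5th, ...).
So "juniperf" becomes "jnpr".

jnpr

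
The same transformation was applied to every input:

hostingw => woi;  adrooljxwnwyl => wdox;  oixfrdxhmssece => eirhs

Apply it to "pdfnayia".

ada

The pattern: keep one character in every 3, starting at position 2 (positions 2nd, 5th, 8th, ...), then move the last character to the front.
For "pdfnayia", step one produces "daa"; step two turns that into "ada".
(Check on "hostingw": → "oiw" → "woi" ✓)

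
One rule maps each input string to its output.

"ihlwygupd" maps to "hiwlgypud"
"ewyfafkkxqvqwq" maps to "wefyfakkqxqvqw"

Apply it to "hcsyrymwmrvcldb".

chysyrwmrmcvdlb

Looking at the pairs, the operation is to swap each adjacent pair of characters (1↔2, 3↔4, ...).
"hcsyrymwmrvcldb" → "chysyrwmrmcvdlb".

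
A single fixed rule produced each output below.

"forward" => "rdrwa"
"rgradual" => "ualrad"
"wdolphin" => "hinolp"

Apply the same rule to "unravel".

elrav

The pattern: delete the first 2 characters, then move the first 3 characters to the end (rotate left by 3).
For "unravel", step one produces "ravel"; step two turns that into "elrav".
(Check on "wdolphin": → "olphin" → "hinolp" ✓)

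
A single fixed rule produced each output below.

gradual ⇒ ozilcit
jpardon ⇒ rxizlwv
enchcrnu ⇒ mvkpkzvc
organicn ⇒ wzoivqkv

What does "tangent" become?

Looking at the pairs, the operation is to shift every letter 8 places forward in the alphabet (wrapping around).
Applying that to "tangent" gives "bivomvb".

bivomvb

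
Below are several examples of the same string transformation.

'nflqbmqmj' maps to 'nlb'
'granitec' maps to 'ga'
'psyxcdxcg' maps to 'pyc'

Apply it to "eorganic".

er

In each case the input is transformed by: keep every other character starting from the first (positions 1st, 3rd, 5th, ...), then delete the last 2 characters.
For "eorganic", step one produces "erai"; step two turns that into "er".
(Check on "psyxcdxcg": → "pycxg" → "pyc" ✓)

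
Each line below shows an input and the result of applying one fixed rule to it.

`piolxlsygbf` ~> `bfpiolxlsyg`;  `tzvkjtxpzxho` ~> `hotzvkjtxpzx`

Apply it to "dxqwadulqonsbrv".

Looking at the pairs, the operation is to move the last 2 characters to the front (rotate right by 2).
Applying that to "dxqwadulqonsbrv" gives "rvdxqwadulqonsb".

rvdxqwadulqonsb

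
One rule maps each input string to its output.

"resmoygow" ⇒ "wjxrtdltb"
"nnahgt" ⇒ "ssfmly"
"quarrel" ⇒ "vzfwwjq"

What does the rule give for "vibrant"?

Looking at the pairs, the operation is to shift every letter 5 places forward in the alphabet (wrapping around).
On "vibrant" that produces "angwfsy".

angwfsy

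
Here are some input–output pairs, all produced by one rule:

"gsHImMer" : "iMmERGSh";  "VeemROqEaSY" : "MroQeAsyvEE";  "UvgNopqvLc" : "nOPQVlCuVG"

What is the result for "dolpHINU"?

PhinuDOL

Rule — move the first 3 characters to the end (rotate left by 3), then flip the case of every letter.
For "dolpHINU", step one produces "pHINUdol"; step two turns that into "PhinuDOL".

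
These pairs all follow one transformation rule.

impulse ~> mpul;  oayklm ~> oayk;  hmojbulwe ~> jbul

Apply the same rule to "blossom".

The rule is to move the last 2 characters to the front (rotate right by 2), then keep only the last 4 characters.
Starting from "blossom": after the first operation, "ombloss"; after the second, "loss".

loss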